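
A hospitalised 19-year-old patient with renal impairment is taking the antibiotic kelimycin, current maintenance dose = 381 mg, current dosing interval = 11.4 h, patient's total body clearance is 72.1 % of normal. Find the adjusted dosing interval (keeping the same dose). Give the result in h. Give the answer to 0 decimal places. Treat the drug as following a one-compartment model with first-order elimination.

16 h

To keep the same average steady-state level, dosing rate must scale with clearance.
CL ratio = 72.1 / 100 = 0.7210
New interval (same dose) = 11.4 / 0.7210 = 15.81 h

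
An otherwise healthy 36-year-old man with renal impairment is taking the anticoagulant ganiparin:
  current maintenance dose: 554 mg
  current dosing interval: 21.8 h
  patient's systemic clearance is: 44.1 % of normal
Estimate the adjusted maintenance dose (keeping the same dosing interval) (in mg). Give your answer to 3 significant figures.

244 mg

To keep the same average steady-state level, dosing rate must scale with clearance.
CL ratio = 44.1 / 100 = 0.4410
New dose (same interval) = 554 × 0.4410 = 244.3 mg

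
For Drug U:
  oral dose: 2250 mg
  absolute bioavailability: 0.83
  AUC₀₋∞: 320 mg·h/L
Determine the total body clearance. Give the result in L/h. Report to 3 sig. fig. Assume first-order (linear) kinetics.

5.84 L/h

CL = F·Dose / AUC = 0.83 × 2250 / 320 = 5.836 L/h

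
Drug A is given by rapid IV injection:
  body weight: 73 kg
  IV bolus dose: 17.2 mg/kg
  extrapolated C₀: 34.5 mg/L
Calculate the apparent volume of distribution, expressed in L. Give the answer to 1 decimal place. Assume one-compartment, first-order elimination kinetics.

36.4 L

Dose = 17.2 × 73 = 1256 mg
Vd = Dose / C₀ = 1256 / 34.5 = 36.41 L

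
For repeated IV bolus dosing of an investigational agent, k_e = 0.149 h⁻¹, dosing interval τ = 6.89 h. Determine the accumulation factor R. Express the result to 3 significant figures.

1.56

e^(−kτ) = e^(−0.1490 × 6.89) = 0.3582
Accumulation ratio R = 1 / (1 − e^(−kτ)) = 1 / (1 − 0.3582) = 1.558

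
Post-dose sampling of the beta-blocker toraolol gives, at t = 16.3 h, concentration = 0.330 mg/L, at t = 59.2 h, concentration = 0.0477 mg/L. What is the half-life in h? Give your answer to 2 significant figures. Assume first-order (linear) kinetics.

15 h

k = ln(C₁/C₂) / (t₂ − t₁) = ln(0.330/0.0477) / (59.2 − 16.3)
  = 1.934 / 42.90 = 0.04508 h⁻¹
t½ = ln2 / k = 0.693147 / 0.04508 = 15.38 h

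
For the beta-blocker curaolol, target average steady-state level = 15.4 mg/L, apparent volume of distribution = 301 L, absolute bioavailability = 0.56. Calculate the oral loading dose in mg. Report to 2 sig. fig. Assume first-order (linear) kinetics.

LD = Css × Vd / F = 15.4 × 301 / 0.56 = 8278 mg

8300 mg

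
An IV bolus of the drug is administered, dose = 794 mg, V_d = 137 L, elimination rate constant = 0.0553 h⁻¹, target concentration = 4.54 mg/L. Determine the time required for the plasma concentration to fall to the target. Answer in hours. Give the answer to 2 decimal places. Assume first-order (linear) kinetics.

C₀ = Dose / Vd = 794.0 / 137 = 5.796 mg/L
t = ln(C₀ / C) / k = ln(5.796 / 4.54) / 0.05530
  = ln(1.277) / 0.05530 = 0.2445 / 0.05530 = 4.421 h

4.42 h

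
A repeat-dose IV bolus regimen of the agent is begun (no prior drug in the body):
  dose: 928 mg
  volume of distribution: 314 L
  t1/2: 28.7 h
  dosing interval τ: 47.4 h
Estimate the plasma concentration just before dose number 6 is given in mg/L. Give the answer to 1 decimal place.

1.4 mg/L

C₀ per dose = Dose / Vd = 928 / 314 = 2.955 mg/L
k = ln2 / t½ = 0.693147 / 28.7 = 0.02415 h⁻¹
Fraction remaining after one interval: r = e^(−kτ) = e^(−0.02415 × 47.4) = 0.3183
Before dose 6, 5 doses have been given (aged 1τ, 2τ, 3τ, 4τ, 5τ).
C_trough = C₀ × (r + r² + … + r^5) = C₀ × r(1−r^5)/(1−r)
        = 2.955 × 0.3183 × (1 − 0.003267) / (1 − 0.3183) = 1.375 mg/L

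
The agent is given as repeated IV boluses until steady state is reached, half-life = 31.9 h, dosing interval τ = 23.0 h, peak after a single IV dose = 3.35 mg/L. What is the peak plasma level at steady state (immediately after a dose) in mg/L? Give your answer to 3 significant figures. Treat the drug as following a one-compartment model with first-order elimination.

8.52 mg/L

k = ln2 / t½ = 0.693147 / 31.9 = 0.02173 h⁻¹
e^(−kτ) = e^(−0.02173 × 23.0) = 0.6067
Accumulation ratio R = 1 / (1 − e^(−kτ)) = 1 / (1 − 0.6067) = 2.543
Steady-state peak = C₀ × R = 3.35 × 2.543 = 8.519 mg/L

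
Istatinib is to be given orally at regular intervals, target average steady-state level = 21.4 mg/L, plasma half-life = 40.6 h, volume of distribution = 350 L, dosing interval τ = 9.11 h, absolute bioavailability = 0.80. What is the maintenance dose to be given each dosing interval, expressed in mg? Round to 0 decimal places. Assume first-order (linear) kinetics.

1456 mg

k = ln2 / t½ = 0.693147 / 40.6 = 0.01707 h⁻¹
CL = k × Vd = 0.01707 × 350 = 5.975 L/h
At steady state, F × (Dose/τ) = Css × CL.
Dose = Css × CL × τ / F = 21.4 × 5.975 × 9.11 / 0.80 = 1456 mg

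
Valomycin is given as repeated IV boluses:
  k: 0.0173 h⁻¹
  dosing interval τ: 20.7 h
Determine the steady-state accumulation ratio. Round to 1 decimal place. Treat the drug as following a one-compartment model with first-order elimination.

e^(−kτ) = e^(−0.01730 × 20.7) = 0.6990
Accumulation ratio R = 1 / (1 − e^(−kτ)) = 1 / (1 − 0.6990) = 3.322

3.3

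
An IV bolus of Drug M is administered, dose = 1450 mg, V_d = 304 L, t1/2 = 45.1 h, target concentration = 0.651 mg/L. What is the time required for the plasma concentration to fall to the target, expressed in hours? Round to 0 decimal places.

C₀ = Dose / Vd = 1450 / 304 = 4.770 mg/L
k = ln2 / t½ = 0.693147 / 45.1 = 0.01537 h⁻¹
t = ln(C₀ / C) / k = ln(4.770 / 0.651) / 0.01537
  = ln(7.327) / 0.01537 = 1.992 / 0.01537 = 129.6 h

130 h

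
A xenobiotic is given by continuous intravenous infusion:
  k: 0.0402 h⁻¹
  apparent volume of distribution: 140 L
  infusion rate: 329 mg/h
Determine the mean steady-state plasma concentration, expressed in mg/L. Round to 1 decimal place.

58.5 mg/L

CL = k × Vd = 0.04020 × 140 = 5.628 L/h
At steady state Css = R₀ / CL = 329 / 5.628 = 58.46 mg/L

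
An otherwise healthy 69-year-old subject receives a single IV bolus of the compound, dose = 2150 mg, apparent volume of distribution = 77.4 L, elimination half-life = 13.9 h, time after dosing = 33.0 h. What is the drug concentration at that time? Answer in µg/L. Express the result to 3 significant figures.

5360 µg/L

C₀ = Dose / Vd = 2150 / 77.4 = 27.78 mg/L
k = ln2 / t½ = 0.693147 / 13.9 = 0.04987 h⁻¹
C = C₀ · e^(−k·t) = 27.78 × e^(−0.04987 × 33.0)
  = 27.78 × 0.1929 = 5.359 mg/L
Convert: 5.359 mg/L × 1000 = 5359 µg/L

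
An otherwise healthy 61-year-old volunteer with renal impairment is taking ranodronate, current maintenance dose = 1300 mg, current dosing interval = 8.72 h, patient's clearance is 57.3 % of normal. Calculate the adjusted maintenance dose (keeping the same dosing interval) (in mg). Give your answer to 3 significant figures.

To keep the same average steady-state level, dosing rate must scale with clearance.
CL ratio = 57.3 / 100 = 0.5730
New dose (same interval) = 1300 × 0.5730 = 744.9 mg

745 mg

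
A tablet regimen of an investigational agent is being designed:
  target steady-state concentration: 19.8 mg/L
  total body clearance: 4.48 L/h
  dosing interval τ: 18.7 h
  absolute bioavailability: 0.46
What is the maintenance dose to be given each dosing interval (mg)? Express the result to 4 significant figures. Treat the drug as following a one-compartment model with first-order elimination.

3606 mg

At steady state, F × (Dose/τ) = Css × CL.
Dose = Css × CL × τ / F = 19.8 × 4.480 × 18.7 / 0.46 = 3606 mg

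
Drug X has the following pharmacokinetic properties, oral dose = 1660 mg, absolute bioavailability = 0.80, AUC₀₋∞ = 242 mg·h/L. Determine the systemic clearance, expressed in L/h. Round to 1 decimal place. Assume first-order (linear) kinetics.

CL = F·Dose / AUC = 0.80 × 1660 / 242 = 5.488 L/h

5.5 L/h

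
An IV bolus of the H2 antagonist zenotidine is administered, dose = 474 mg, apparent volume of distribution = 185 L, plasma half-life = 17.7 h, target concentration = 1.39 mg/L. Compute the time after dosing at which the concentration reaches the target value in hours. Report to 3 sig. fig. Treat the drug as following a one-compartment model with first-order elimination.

15.6 h

C₀ = Dose / Vd = 474.0 / 185 = 2.562 mg/L
k = ln2 / t½ = 0.693147 / 17.7 = 0.03916 h⁻¹
t = ln(C₀ / C) / k = ln(2.562 / 1.39) / 0.03916
  = ln(1.843) / 0.03916 = 0.6114 / 0.03916 = 15.61 h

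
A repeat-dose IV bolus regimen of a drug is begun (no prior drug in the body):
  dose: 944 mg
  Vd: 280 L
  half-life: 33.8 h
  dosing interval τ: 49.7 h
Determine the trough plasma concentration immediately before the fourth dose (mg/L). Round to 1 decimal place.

1.8 mg/L

C₀ per dose = Dose / Vd = 944 / 280 = 3.371 mg/L
k = ln2 / t½ = 0.693147 / 33.8 = 0.02051 h⁻¹
Fraction remaining after one interval: r = e^(−kτ) = e^(−0.02051 × 49.7) = 0.3608
Before dose 4, 3 doses have been given (aged 1τ, 2τ, 3τ).
C_trough = C₀ × (r + r² + … + r^3) = C₀ × r(1−r^3)/(1−r)
        = 3.371 × 0.3608 × (1 − 0.04697) / (1 − 0.3608) = 1.813 mg/L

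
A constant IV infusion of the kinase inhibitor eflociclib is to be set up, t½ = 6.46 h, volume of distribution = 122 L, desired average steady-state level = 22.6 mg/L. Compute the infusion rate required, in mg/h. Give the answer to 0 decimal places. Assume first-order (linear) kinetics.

296 mg/h

k = ln2 / t½ = 0.693147 / 6.46 = 0.1073 h⁻¹
CL = k × Vd = 0.1073 × 122 = 13.09 L/h
At steady state, infusion rate R₀ = Css × CL = 22.6 × 13.09 = 295.8 mg/h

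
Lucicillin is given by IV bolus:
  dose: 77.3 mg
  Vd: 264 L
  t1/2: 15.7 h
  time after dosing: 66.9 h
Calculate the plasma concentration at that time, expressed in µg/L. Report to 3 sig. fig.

15.3 µg/L

C₀ = Dose / Vd = 77.30 / 264 = 0.2928 mg/L
k = ln2 / t½ = 0.693147 / 15.7 = 0.04415 h⁻¹
C = C₀ · e^(−k·t) = 0.2928 × e^(−0.04415 × 66.9)
  = 0.2928 × 0.05215 = 0.01527 mg/L
Convert: 0.01527 mg/L × 1000 = 15.27 µg/L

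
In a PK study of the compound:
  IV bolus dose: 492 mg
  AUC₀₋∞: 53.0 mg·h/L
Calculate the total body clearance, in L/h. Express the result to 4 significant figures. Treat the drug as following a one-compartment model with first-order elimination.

9.283 L/h

CL = Dose / AUC = 492 / 53.0 = 9.283 L/h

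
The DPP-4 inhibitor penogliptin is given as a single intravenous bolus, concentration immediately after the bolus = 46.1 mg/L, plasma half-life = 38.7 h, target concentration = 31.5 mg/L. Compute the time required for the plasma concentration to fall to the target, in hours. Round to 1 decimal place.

k = ln2 / t½ = 0.693147 / 38.7 = 0.01791 h⁻¹
t = ln(C₀ / C) / k = ln(46.10 / 31.5) / 0.01791
  = ln(1.463) / 0.01791 = 0.3805 / 0.01791 = 21.25 h

21.3 h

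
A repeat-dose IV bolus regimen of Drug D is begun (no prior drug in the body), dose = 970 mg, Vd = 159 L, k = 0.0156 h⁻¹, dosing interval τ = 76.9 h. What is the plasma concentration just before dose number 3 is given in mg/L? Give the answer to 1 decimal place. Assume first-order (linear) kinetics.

2.4 mg/L

C₀ per dose = Dose / Vd = 970 / 159 = 6.101 mg/L
Fraction remaining after one interval: r = e^(−kτ) = e^(−0.01560 × 76.9) = 0.3013
Before dose 3, 2 doses have been given (aged 1τ, 2τ).
C_trough = C₀ × (r + r²) = 6.101 × (0.3013 + 0.09078) = 2.392 mg/L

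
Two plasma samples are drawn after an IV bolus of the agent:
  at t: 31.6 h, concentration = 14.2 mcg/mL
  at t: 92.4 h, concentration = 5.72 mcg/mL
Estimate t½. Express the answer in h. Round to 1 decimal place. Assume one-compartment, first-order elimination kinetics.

46.3 h

k = ln(C₁/C₂) / (t₂ − t₁) = ln(14.2/5.72) / (92.4 − 31.6)
  = 0.9093 / 60.80 = 0.01496 h⁻¹
t½ = ln2 / k = 0.693147 / 0.01496 = 46.33 h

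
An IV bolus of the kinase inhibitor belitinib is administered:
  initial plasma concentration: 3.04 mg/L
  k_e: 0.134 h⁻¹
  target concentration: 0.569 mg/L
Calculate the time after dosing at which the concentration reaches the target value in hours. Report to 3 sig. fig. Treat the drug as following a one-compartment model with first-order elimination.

t = ln(C₀ / C) / k = ln(3.040 / 0.569) / 0.1340
  = ln(5.343) / 0.1340 = 1.676 / 0.1340 = 12.51 h

12.5 h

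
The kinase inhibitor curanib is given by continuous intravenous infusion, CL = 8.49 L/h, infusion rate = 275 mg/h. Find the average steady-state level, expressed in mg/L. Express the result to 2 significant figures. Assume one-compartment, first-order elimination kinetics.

32 mg/L

At steady state Css = R₀ / CL = 275 / 8.490 = 32.39 mg/L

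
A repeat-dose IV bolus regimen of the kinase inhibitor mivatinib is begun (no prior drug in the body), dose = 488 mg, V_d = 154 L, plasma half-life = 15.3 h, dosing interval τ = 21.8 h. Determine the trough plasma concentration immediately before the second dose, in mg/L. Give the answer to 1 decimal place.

1.2 mg/L

C₀ per dose = Dose / Vd = 488 / 154 = 3.169 mg/L
k = ln2 / t½ = 0.693147 / 15.3 = 0.04530 h⁻¹
Fraction remaining after one interval: r = e^(−kτ) = e^(−0.04530 × 21.8) = 0.3725
Before dose 2, 1 dose has been given (aged 1τ).
C_trough = C₀ × r = 3.169 × 0.3725 = 1.180 mg/L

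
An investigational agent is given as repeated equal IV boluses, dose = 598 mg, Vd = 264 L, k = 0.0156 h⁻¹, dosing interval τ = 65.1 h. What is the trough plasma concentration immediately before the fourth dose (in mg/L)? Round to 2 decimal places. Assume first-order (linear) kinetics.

C₀ per dose = Dose / Vd = 598 / 264 = 2.265 mg/L
Fraction remaining after one interval: r = e^(−kτ) = e^(−0.01560 × 65.1) = 0.3622
Before dose 4, 3 doses have been given (aged 1τ, 2τ, 3τ).
C_trough = C₀ × (r + r² + … + r^3) = C₀ × r(1−r^3)/(1−r)
        = 2.265 × 0.3622 × (1 − 0.04752) / (1 − 0.3622) = 1.225 mg/L

1.23 mg/L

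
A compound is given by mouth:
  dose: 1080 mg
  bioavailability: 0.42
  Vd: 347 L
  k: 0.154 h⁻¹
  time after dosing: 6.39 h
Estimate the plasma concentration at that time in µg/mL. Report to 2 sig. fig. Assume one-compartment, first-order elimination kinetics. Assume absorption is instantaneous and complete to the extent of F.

0.49 µg/mL

Amount reaching circulation = F × Dose = 0.42 × 1080 = 453.6 mg
C₀ = F·Dose / Vd = 453.6 / 347 = 1.307 mg/L
C = C₀ · e^(−k·t) = 1.307 × e^(−0.1540 × 6.39)
  = 1.307 × 0.3738 = 0.4886 mg/L
(0.4886 mg/L = 0.4886 µg/mL)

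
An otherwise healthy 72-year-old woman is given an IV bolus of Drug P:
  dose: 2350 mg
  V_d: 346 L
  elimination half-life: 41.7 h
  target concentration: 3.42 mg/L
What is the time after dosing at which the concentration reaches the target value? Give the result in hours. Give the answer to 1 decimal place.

C₀ = Dose / Vd = 2350 / 346 = 6.792 mg/L
k = ln2 / t½ = 0.693147 / 41.7 = 0.01662 h⁻¹
t = ln(C₀ / C) / k = ln(6.792 / 3.42) / 0.01662
  = ln(1.986) / 0.01662 = 0.6861 / 0.01662 = 41.28 h

41.3 h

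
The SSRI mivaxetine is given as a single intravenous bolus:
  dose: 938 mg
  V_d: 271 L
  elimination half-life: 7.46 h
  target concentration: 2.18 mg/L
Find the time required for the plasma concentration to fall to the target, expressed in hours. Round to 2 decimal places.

C₀ = Dose / Vd = 938.0 / 271 = 3.461 mg/L
k = ln2 / t½ = 0.693147 / 7.46 = 0.09292 h⁻¹
t = ln(C₀ / C) / k = ln(3.461 / 2.18) / 0.09292
  = ln(1.588) / 0.09292 = 0.4625 / 0.09292 = 4.977 h

4.98 h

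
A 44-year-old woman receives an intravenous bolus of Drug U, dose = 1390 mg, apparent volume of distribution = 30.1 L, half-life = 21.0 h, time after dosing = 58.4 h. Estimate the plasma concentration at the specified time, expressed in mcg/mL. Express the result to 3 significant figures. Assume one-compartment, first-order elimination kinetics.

C₀ = Dose / Vd = 1390 / 30.1 = 46.18 mg/L
k = ln2 / t½ = 0.693147 / 21.0 = 0.03301 h⁻¹
C = C₀ · e^(−k·t) = 46.18 × e^(−0.03301 × 58.4)
  = 46.18 × 0.1455 = 6.719 mg/L
(6.719 mg/L = 6.719 mcg/mL)

6.72 mcg/mL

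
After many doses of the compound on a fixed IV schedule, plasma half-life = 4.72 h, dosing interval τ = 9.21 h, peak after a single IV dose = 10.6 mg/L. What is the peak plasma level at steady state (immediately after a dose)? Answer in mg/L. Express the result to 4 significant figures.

14.30 mg/L

k = ln2 / t½ = 0.693147 / 4.72 = 0.1469 h⁻¹
e^(−kτ) = e^(−0.1469 × 9.21) = 0.2585
Accumulation ratio R = 1 / (1 − e^(−kτ)) = 1 / (1 − 0.2585) = 1.349
Steady-state peak = C₀ × R = 10.6 × 1.349 = 14.30 mg/L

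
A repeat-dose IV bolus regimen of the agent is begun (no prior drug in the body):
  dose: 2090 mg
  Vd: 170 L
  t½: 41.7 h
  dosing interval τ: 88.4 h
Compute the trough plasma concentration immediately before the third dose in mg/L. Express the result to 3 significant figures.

3.48 mg/L

C₀ per dose = Dose / Vd = 2090 / 170 = 12.29 mg/L
k = ln2 / t½ = 0.693147 / 41.7 = 0.01662 h⁻¹
Fraction remaining after one interval: r = e^(−kτ) = e^(−0.01662 × 88.4) = 0.2301
Before dose 3, 2 doses have been given (aged 1τ, 2τ).
C_trough = C₀ × (r + r²) = 12.29 × (0.2301 + 0.05295) = 3.479 mg/L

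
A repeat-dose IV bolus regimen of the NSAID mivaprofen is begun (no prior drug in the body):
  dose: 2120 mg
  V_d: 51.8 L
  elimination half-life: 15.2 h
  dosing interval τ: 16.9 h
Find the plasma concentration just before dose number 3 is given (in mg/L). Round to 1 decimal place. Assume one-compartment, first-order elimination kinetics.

C₀ per dose = Dose / Vd = 2120 / 51.8 = 40.93 mg/L
k = ln2 / t½ = 0.693147 / 15.2 = 0.04560 h⁻¹
Fraction remaining after one interval: r = e^(−kτ) = e^(−0.04560 × 16.9) = 0.4627
Before dose 3, 2 doses have been given (aged 1τ, 2τ).
C_trough = C₀ × (r + r²) = 40.93 × (0.4627 + 0.2141) = 27.70 mg/L

27.7 mg/L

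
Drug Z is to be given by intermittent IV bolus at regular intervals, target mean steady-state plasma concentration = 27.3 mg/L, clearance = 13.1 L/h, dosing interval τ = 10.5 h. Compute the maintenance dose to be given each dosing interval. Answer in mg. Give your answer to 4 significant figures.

At steady state, Dose/τ = Css × CL.
Dose = Css × CL × τ = 27.3 × 13.10 × 10.5 = 3755 mg

3755 mg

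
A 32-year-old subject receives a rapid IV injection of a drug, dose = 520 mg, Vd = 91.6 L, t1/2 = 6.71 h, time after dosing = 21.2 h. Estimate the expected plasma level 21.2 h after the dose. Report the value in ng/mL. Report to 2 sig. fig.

640 ng/mL

C₀ = Dose / Vd = 520.0 / 91.6 = 5.677 mg/L
k = ln2 / t½ = 0.693147 / 6.71 = 0.1033 h⁻¹
C = C₀ · e^(−k·t) = 5.677 × e^(−0.1033 × 21.2)
  = 5.677 × 0.1119 = 0.6353 mg/L
Convert: 0.6353 mg/L × 1000 = 635.3 ng/mL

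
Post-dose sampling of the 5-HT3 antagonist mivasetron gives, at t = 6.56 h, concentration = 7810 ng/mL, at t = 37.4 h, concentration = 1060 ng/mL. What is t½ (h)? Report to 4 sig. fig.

10.70 h

k = ln(C₁/C₂) / (t₂ − t₁) = ln(7810/1060) / (37.4 − 6.56)
  = 1.997 / 30.84 = 0.06475 h⁻¹
t½ = ln2 / k = 0.693147 / 0.06475 = 10.70 h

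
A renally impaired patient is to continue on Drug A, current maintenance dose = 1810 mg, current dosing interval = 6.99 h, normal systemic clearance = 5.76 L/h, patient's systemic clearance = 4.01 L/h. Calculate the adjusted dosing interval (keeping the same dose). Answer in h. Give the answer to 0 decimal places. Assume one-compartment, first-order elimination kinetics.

10 h

To keep the same average steady-state level, dosing rate must scale with clearance.
CL ratio = 4.01 / 5.76 = 0.6962
New interval (same dose) = 6.99 / 0.6962 = 10.04 h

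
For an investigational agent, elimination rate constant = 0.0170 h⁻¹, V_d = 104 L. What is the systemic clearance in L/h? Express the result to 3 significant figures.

1.77 L/h

CL = k × Vd = 0.0170 × 104 = 1.768 L/h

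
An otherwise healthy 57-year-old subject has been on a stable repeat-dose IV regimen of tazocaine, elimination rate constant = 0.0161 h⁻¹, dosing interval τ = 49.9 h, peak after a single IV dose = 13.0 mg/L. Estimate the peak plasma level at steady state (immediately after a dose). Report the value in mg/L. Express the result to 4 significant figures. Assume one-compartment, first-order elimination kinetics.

e^(−kτ) = e^(−0.01610 × 49.9) = 0.4478
Accumulation ratio R = 1 / (1 − e^(−kτ)) = 1 / (1 − 0.4478) = 1.811
Steady-state peak = C₀ × R = 13.0 × 1.811 = 23.54 mg/L

23.54 mg/L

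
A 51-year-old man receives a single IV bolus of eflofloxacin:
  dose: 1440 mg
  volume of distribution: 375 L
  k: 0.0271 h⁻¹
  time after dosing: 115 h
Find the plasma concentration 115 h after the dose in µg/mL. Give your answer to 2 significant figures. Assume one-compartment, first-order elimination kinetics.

C₀ = Dose / Vd = 1440 / 375 = 3.840 mg/L
C = C₀ · e^(−k·t) = 3.840 × e^(−0.02710 × 115)
  = 3.840 × 0.04431 = 0.1702 mg/L
(0.1702 mg/L = 0.1702 µg/mL)

0.17 µg/mL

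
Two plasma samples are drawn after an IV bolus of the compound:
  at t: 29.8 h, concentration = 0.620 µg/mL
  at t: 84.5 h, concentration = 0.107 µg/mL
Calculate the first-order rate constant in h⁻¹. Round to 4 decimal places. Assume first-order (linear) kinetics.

0.0321 h⁻¹

k = ln(C₁/C₂) / (t₂ − t₁) = ln(0.620/0.107) / (84.5 − 29.8)
  = 1.757 / 54.70 = 0.03212 h⁻¹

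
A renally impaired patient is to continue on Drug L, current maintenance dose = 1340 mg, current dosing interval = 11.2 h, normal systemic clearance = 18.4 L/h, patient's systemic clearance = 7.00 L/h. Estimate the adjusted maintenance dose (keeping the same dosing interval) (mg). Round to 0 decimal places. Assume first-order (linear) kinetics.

To keep the same average steady-state level, dosing rate must scale with clearance.
CL ratio = 7.00 / 18.4 = 0.3804
New dose (same interval) = 1340 × 0.3804 = 509.7 mg

510 mg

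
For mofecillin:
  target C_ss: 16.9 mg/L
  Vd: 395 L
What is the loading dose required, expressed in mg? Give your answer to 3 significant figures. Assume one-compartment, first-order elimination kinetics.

LD = Css × Vd = 16.9 × 395 = 6676 mg

6680 mg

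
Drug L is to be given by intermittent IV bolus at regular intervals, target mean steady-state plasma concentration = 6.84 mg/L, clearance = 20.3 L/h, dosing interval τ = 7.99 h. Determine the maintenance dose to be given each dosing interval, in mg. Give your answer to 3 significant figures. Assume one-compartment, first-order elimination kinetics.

At steady state, Dose/τ = Css × CL.
Dose = Css × CL × τ = 6.84 × 20.30 × 7.99 = 1109 mg

1110 mg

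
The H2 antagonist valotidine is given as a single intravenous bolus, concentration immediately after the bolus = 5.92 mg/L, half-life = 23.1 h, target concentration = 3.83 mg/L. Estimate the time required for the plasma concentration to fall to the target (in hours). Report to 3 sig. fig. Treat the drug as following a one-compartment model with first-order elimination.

14.5 h

k = ln2 / t½ = 0.693147 / 23.1 = 0.03001 h⁻¹
t = ln(C₀ / C) / k = ln(5.920 / 3.83) / 0.03001
  = ln(1.546) / 0.03001 = 0.4357 / 0.03001 = 14.52 h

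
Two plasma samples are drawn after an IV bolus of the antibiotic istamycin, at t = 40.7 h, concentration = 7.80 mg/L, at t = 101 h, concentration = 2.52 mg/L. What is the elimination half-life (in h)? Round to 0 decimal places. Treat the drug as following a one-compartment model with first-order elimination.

37 h

k = ln(C₁/C₂) / (t₂ − t₁) = ln(7.80/2.52) / (101 − 40.7)
  = 1.130 / 60.30 = 0.01874 h⁻¹
t½ = ln2 / k = 0.693147 / 0.01874 = 36.99 h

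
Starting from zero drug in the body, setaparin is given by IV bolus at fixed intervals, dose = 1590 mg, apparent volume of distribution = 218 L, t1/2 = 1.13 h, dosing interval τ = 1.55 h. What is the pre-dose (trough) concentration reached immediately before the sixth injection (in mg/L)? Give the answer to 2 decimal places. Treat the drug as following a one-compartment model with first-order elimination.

C₀ per dose = Dose / Vd = 1590 / 218 = 7.294 mg/L
k = ln2 / t½ = 0.693147 / 1.13 = 0.6134 h⁻¹
Fraction remaining after one interval: r = e^(−kτ) = e^(−0.6134 × 1.55) = 0.3864
Before dose 6, 5 doses have been given (aged 1τ, 2τ, 3τ, 4τ, 5τ).
C_trough = C₀ × (r + r² + … + r^5) = C₀ × r(1−r^5)/(1−r)
        = 7.294 × 0.3864 × (1 − 0.008614) / (1 − 0.3864) = 4.554 mg/L

4.55 mg/L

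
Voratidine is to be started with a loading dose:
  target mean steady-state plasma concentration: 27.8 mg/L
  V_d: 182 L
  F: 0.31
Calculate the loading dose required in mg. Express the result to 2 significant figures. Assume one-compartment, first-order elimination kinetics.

16000 mg

LD = Css × Vd / F = 27.8 × 182 / 0.31 = 16320 mg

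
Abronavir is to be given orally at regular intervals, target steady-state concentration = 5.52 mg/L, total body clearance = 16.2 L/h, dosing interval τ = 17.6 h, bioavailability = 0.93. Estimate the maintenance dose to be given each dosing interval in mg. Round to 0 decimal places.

At steady state, F × (Dose/τ) = Css × CL.
Dose = Css × CL × τ / F = 5.52 × 16.20 × 17.6 / 0.93 = 1692 mg

1692 mg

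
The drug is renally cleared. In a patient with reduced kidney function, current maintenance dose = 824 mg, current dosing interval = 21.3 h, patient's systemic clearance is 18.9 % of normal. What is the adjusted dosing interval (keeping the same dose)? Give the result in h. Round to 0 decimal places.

To keep the same average steady-state level, dosing rate must scale with clearance.
CL ratio = 18.9 / 100 = 0.1890
New interval (same dose) = 21.3 / 0.1890 = 112.7 h

113 h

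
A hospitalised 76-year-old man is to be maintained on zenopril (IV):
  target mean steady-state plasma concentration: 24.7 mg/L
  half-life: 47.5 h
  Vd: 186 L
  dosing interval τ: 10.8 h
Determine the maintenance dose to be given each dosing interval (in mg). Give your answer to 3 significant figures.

k = ln2 / t½ = 0.693147 / 47.5 = 0.01459 h⁻¹
CL = k × Vd = 0.01459 × 186 = 2.714 L/h
At steady state, Dose/τ = Css × CL.
Dose = Css × CL × τ = 24.7 × 2.714 × 10.8 = 724.0 mg

724 mg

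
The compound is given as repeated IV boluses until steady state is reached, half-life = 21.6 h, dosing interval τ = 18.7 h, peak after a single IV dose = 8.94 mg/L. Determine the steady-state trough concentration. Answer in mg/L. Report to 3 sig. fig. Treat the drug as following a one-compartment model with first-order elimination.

10.9 mg/L

k = ln2 / t½ = 0.693147 / 21.6 = 0.03209 h⁻¹
e^(−kτ) = e^(−0.03209 × 18.7) = 0.5488
Accumulation ratio R = 1 / (1 − e^(−kτ)) = 1 / (1 − 0.5488) = 2.216
Steady-state trough = C₀ × R × e^(−kτ) = 8.94 × 2.216 × 0.5488 = 10.87 mg/L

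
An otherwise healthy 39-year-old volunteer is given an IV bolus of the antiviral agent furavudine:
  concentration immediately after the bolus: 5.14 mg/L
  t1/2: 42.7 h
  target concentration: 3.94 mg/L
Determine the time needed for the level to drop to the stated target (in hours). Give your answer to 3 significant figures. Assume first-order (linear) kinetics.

16.4 h

k = ln2 / t½ = 0.693147 / 42.7 = 0.01623 h⁻¹
t = ln(C₀ / C) / k = ln(5.140 / 3.94) / 0.01623
  = ln(1.305) / 0.01623 = 0.2662 / 0.01623 = 16.40 h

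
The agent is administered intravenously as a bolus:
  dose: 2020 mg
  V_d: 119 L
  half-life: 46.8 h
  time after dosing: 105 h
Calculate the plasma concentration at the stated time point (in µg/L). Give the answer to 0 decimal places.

C₀ = Dose / Vd = 2020 / 119 = 16.97 mg/L
k = ln2 / t½ = 0.693147 / 46.8 = 0.01481 h⁻¹
C = C₀ · e^(−k·t) = 16.97 × e^(−0.01481 × 105)
  = 16.97 × 0.2112 = 3.584 mg/L
Convert: 3.584 mg/L × 1000 = 3584 µg/L

3584 µg/L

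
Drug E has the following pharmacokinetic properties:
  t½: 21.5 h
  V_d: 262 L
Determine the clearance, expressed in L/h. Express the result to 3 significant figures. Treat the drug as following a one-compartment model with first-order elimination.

8.45 L/h

k = ln2 / t½ = 0.693147 / 21.5 = 0.03224 h⁻¹
CL = k × Vd = 0.03224 × 262 = 8.447 L/h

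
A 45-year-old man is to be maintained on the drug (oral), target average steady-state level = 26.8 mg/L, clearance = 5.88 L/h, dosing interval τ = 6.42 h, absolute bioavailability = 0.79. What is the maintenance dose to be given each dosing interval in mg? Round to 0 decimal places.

1281 mg

At steady state, F × (Dose/τ) = Css × CL.
Dose = Css × CL × τ / F = 26.8 × 5.880 × 6.42 / 0.79 = 1281 mg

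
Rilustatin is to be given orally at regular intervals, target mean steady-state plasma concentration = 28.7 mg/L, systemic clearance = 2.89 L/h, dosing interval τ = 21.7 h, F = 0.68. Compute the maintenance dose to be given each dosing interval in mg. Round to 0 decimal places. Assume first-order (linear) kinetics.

2647 mg

At steady state, F × (Dose/τ) = Css × CL.
Dose = Css × CL × τ / F = 28.7 × 2.890 × 21.7 / 0.68 = 2647 mg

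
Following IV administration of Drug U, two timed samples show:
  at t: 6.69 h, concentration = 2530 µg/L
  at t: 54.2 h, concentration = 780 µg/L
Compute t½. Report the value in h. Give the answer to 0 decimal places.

k = ln(C₁/C₂) / (t₂ − t₁) = ln(2530/780) / (54.2 − 6.69)
  = 1.177 / 47.51 = 0.02477 h⁻¹
t½ = ln2 / k = 0.693147 / 0.02477 = 27.98 h

28 h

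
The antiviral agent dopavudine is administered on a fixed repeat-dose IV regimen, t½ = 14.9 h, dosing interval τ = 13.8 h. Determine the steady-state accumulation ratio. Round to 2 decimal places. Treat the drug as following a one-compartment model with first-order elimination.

2.11

k = ln2 / t½ = 0.693147 / 14.9 = 0.04652 h⁻¹
e^(−kτ) = e^(−0.04652 × 13.8) = 0.5263
Accumulation ratio R = 1 / (1 − e^(−kτ)) = 1 / (1 − 0.5263) = 2.111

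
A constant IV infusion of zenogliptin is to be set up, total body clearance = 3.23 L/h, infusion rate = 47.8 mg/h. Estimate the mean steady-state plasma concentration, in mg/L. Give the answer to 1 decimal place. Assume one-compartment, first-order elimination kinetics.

At steady state Css = R₀ / CL = 47.8 / 3.230 = 14.80 mg/L

14.8 mg/L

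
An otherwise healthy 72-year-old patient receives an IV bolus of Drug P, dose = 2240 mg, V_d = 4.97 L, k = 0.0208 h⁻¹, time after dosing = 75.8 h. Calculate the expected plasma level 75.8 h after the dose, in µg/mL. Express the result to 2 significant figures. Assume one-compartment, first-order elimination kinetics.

93 µg/mL

C₀ = Dose / Vd = 2240 / 4.97 = 450.7 mg/L
C = C₀ · e^(−k·t) = 450.7 × e^(−0.02080 × 75.8)
  = 450.7 × 0.2067 = 93.16 mg/L
(93.16 mg/L = 93.16 µg/mL)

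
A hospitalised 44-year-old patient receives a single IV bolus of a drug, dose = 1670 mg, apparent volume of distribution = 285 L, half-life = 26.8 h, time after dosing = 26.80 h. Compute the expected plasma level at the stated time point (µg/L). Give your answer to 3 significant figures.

2930 µg/L

C₀ = Dose / Vd = 1670 / 285 = 5.860 mg/L
k = ln2 / t½ = 0.693147 / 26.8 = 0.02586 h⁻¹
t / t½ = 26.80 / 26.8 = 1 half-lives
C = C₀ × (1/2)^1 = 5.860 × 0.5000 = 2.930 mg/L
Convert: 2.930 mg/L × 1000 = 2930 µg/L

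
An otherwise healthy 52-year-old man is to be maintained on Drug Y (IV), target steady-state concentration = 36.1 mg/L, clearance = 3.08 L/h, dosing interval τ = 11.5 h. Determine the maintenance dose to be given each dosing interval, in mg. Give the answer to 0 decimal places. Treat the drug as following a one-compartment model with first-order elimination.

1279 mg

At steady state, Dose/τ = Css × CL.
Dose = Css × CL × τ = 36.1 × 3.080 × 11.5 = 1279 mg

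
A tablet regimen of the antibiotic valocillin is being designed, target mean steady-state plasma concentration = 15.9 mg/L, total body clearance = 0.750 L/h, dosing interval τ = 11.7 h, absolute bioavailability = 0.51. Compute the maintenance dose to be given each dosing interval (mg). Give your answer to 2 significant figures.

At steady state, F × (Dose/τ) = Css × CL.
Dose = Css × CL × τ / F = 15.9 × 0.7500 × 11.7 / 0.51 = 273.6 mg

270 mg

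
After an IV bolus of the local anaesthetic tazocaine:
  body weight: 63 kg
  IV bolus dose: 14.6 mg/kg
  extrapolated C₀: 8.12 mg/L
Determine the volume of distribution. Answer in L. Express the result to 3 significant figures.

113 L

Dose = 14.6 × 63 = 919.8 mg
Vd = Dose / C₀ = 919.8 / 8.12 = 113.3 L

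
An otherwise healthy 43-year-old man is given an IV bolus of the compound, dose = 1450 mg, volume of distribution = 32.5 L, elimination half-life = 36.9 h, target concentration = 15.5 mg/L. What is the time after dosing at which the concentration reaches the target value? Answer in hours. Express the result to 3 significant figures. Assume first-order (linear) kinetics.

56.3 h

C₀ = Dose / Vd = 1450 / 32.5 = 44.62 mg/L
k = ln2 / t½ = 0.693147 / 36.9 = 0.01878 h⁻¹
t = ln(C₀ / C) / k = ln(44.62 / 15.5) / 0.01878
  = ln(2.879) / 0.01878 = 1.057 / 0.01878 = 56.28 h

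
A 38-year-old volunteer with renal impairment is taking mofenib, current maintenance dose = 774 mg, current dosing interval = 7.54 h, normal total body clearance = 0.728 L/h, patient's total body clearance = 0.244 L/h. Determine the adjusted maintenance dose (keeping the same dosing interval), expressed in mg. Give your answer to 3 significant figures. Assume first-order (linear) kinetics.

259 mg

To keep the same average steady-state level, dosing rate must scale with clearance.
CL ratio = 0.244 / 0.728 = 0.3352
New dose (same interval) = 774 × 0.3352 = 259.4 mg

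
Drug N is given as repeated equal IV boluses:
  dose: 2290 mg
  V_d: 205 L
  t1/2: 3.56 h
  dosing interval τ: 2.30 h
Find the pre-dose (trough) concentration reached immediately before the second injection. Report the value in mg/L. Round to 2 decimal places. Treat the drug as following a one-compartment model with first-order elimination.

7.14 mg/L

C₀ per dose = Dose / Vd = 2290 / 205 = 11.17 mg/L
k = ln2 / t½ = 0.693147 / 3.56 = 0.1947 h⁻¹
Fraction remaining after one interval: r = e^(−kτ) = e^(−0.1947 × 2.30) = 0.6390
Before dose 2, 1 dose has been given (aged 1τ).
C_trough = C₀ × r = 11.17 × 0.6390 = 7.138 mg/L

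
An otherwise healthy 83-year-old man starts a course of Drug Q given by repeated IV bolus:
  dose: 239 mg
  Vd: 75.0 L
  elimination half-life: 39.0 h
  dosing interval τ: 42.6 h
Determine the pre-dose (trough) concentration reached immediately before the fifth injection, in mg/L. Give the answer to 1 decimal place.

C₀ per dose = Dose / Vd = 239 / 75.0 = 3.187 mg/L
k = ln2 / t½ = 0.693147 / 39.0 = 0.01777 h⁻¹
Fraction remaining after one interval: r = e^(−kτ) = e^(−0.01777 × 42.6) = 0.4691
Before dose 5, 4 doses have been given (aged 1τ, 2τ, 3τ, 4τ).
C_trough = C₀ × (r + r² + … + r^4) = C₀ × r(1−r^4)/(1−r)
        = 3.187 × 0.4691 × (1 − 0.04842) / (1 − 0.4691) = 2.680 mg/L

2.7 mg/L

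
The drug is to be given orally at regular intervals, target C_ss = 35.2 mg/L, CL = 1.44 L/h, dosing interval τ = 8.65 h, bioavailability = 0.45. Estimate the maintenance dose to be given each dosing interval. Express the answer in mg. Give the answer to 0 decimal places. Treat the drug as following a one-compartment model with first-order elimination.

At steady state, F × (Dose/τ) = Css × CL.
Dose = Css × CL × τ / F = 35.2 × 1.440 × 8.65 / 0.45 = 974.3 mg

974 mg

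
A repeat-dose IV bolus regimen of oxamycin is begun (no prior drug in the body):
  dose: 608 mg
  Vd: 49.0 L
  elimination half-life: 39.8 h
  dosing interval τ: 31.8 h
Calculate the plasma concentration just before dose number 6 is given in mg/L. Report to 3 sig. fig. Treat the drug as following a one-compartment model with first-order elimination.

15.7 mg/L

C₀ per dose = Dose / Vd = 608 / 49.0 = 12.41 mg/L
k = ln2 / t½ = 0.693147 / 39.8 = 0.01742 h⁻¹
Fraction remaining after one interval: r = e^(−kτ) = e^(−0.01742 × 31.8) = 0.5747
Before dose 6, 5 doses have been given (aged 1τ, 2τ, 3τ, 4τ, 5τ).
C_trough = C₀ × (r + r² + … + r^5) = C₀ × r(1−r^5)/(1−r)
        = 12.41 × 0.5747 × (1 − 0.06269) / (1 − 0.5747) = 15.72 mg/L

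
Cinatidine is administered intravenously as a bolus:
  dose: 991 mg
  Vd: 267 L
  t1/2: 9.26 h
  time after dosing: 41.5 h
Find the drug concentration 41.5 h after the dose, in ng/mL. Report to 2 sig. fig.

170 ng/mL

C₀ = Dose / Vd = 991.0 / 267 = 3.712 mg/L
k = ln2 / t½ = 0.693147 / 9.26 = 0.07485 h⁻¹
C = C₀ · e^(−k·t) = 3.712 × e^(−0.07485 × 41.5)
  = 3.712 × 0.04477 = 0.1662 mg/L
Convert: 0.1662 mg/L × 1000 = 166.2 ng/mL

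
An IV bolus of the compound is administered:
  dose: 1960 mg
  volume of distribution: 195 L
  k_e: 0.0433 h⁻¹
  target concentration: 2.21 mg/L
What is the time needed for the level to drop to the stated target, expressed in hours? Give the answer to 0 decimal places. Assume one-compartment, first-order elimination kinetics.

35 h

C₀ = Dose / Vd = 1960 / 195 = 10.05 mg/L
t = ln(C₀ / C) / k = ln(10.05 / 2.21) / 0.04330
  = ln(4.548) / 0.04330 = 1.515 / 0.04330 = 34.99 h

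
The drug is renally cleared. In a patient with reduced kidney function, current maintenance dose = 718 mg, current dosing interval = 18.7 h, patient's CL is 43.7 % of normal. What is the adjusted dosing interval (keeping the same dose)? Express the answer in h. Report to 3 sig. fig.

42.8 h

To keep the same average steady-state level, dosing rate must scale with clearance.
CL ratio = 43.7 / 100 = 0.4370
New interval (same dose) = 18.7 / 0.4370 = 42.79 h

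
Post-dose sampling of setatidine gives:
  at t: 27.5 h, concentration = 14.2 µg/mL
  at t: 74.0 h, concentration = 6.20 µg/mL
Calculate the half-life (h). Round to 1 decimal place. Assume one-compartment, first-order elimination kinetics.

k = ln(C₁/C₂) / (t₂ − t₁) = ln(14.2/6.20) / (74.0 − 27.5)
  = 0.8287 / 46.50 = 0.01782 h⁻¹
t½ = ln2 / k = 0.693147 / 0.01782 = 38.90 h

38.9 h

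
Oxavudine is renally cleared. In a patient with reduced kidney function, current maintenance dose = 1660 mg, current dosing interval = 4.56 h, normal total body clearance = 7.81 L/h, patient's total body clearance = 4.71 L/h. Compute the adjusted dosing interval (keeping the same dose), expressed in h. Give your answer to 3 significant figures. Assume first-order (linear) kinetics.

To keep the same average steady-state level, dosing rate must scale with clearance.
CL ratio = 4.71 / 7.81 = 0.6031
New interval (same dose) = 4.56 / 0.6031 = 7.561 h

7.56 h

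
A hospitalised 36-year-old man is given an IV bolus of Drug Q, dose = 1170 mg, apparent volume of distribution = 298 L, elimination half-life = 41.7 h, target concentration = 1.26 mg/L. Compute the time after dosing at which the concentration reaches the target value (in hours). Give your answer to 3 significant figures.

68.4 h

C₀ = Dose / Vd = 1170 / 298 = 3.926 mg/L
k = ln2 / t½ = 0.693147 / 41.7 = 0.01662 h⁻¹
t = ln(C₀ / C) / k = ln(3.926 / 1.26) / 0.01662
  = ln(3.116) / 0.01662 = 1.137 / 0.01662 = 68.41 h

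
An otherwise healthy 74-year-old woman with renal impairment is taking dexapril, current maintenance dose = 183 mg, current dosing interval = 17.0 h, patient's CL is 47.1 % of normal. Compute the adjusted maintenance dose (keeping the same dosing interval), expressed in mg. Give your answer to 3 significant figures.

86.2 mg

To keep the same average steady-state level, dosing rate must scale with clearance.
CL ratio = 47.1 / 100 = 0.4710
New dose (same interval) = 183 × 0.4710 = 86.19 mg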